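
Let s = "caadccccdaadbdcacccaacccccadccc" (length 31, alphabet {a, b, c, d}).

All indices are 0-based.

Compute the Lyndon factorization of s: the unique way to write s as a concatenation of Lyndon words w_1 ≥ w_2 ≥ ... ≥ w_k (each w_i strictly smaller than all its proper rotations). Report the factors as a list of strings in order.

["c", "aadccccd", "aadbdcaccc", "aacccccadccc"]

emit factor 1: 'c' (i=0, period=1)
emit factor 2: 'aadccccd' (i=1, period=8)
emit factor 3: 'aadbdcaccc' (i=9, period=10)
emit factor 4: 'aacccccadccc' (i=19, period=12)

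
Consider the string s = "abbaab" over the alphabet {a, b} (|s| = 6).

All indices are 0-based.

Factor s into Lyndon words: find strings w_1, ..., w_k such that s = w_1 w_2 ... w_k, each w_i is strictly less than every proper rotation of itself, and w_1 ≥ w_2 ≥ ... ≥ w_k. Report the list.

emit factor 1: 'abb' (i=0, period=3)
emit factor 2: 'aab' (i=3, period=3)

["abb", "aab"]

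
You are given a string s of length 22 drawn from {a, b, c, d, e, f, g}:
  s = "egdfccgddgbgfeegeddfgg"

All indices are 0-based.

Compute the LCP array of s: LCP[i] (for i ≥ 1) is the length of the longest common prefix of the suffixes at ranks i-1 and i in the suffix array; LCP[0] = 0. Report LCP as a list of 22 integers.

rank | idx | suffix
   0 |  10 | bgfeegeddfgg
   1 |   4 | ccgddgbgfeegeddfgg
   2 |   5 | cgddgbgfeegeddfgg
   3 |  17 | ddfgg
   4 |   7 | ddgbgfeegeddfgg
   5 |   2 | dfccgddgbgfeegeddfgg
   6 |  18 | dfgg
   7 |   8 | dgbgfeegeddfgg
   8 |  16 | eddfgg
   9 |  13 | eegeddfgg
  10 |   0 | egdfccgddgbgfeegeddfgg
  11 |  14 | egeddfgg
  12 |   3 | fccgddgbgfeegeddfgg
  13 |  12 | feegeddfgg
  14 |  19 | fgg
  15 |  21 | g
  16 |   9 | gbgfeegeddfgg
  17 |   6 | gddgbgfeegeddfgg
  18 |   1 | gdfccgddgbgfeegeddfgg
  19 |  15 | geddfgg
  20 |  11 | gfeegeddfgg
  21 |  20 | gg

SA = [10, 4, 5, 17, 7, 2, 18, 8, 16, 13, 0, 14, 3, 12, 19, 21, 9, 6, 1, 15, 11, 20]
rank  pair      lcp
   1  s[10:],s[4:]  0  ''
   2  s[4:],s[5:]  1  'c'
   3  s[5:],s[17:]  0  ''
   4  s[17:],s[7:]  2  'dd'
   5  s[7:],s[2:]  1  'd'
   6  s[2:],s[18:]  2  'df'
   7  s[18:],s[8:]  1  'd'
   8  s[8:],s[16:]  0  ''
   9  s[16:],s[13:]  1  'e'
  10  s[13:],s[0:]  1  'e'
  11  s[0:],s[14:]  2  'eg'
  12  s[14:],s[3:]  0  ''
  13  s[3:],s[12:]  1  'f'
  14  s[12:],s[19:]  1  'f'
  15  s[19:],s[21:]  0  ''
  16  s[21:],s[9:]  1  'g'
  17  s[9:],s[6:]  1  'g'
  18  s[6:],s[1:]  2  'gd'
  19  s[1:],s[15:]  1  'g'
  20  s[15:],s[11:]  1  'g'
  21  s[11:],s[20:]  1  'g'

[0, 0, 1, 0, 2, 1, 2, 1, 0, 1, 1, 2, 0, 1, 1, 0, 1, 1, 2, 1, 1, 1]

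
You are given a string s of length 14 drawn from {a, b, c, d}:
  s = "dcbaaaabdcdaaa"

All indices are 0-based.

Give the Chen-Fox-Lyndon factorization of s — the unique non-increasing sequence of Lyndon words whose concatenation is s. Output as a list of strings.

emit factor 1: 'd' (i=0, period=1)
emit factor 2: 'c' (i=1, period=1)
emit factor 3: 'b' (i=2, period=1)
emit factor 4: 'aaaabdcd' (i=3, period=8)
emit factor 5: 'a' (i=11, period=1)
emit factor 6: 'a' (i=12, period=1)
emit factor 7: 'a' (i=13, period=1)

["d", "c", "b", "aaaabdcd", "a", "a", "a"]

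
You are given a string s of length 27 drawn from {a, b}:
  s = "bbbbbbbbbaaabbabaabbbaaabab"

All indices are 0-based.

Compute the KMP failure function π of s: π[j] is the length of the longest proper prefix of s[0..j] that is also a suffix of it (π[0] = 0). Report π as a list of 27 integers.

π[0] = 0
j=1 s[j]='b': π[1]=1 (border 'b')
j=2 s[j]='b': π[2]=2 (border 'bb')
j=3 s[j]='b': π[3]=3 (border 'bbb')
j=4 s[j]='b': π[4]=4 (border 'bbbb')
j=5 s[j]='b': π[5]=5 (border 'bbbbb')
j=6 s[j]='b': π[6]=6 (border 'bbbbbb')
j=7 s[j]='b': π[7]=7 (border 'bbbbbbb')
j=8 s[j]='b': π[8]=8 (border 'bbbbbbbb')
j=9 s[j]='a': k: 8→7→6→5→4→3→2→1→0; π[9]=0 (border '')
j=10 s[j]='a': π[10]=0 (border '')
j=11 s[j]='a': π[11]=0 (border '')
j=12 s[j]='b': π[12]=1 (border 'b')
j=13 s[j]='b': π[13]=2 (border 'bb')
j=14 s[j]='a': k: 2→1→0; π[14]=0 (border '')
j=15 s[j]='b': π[15]=1 (border 'b')
j=16 s[j]='a': k: 1→0; π[16]=0 (border '')
j=17 s[j]='a': π[17]=0 (border '')
j=18 s[j]='b': π[18]=1 (border 'b')
j=19 s[j]='b': π[19]=2 (border 'bb')
j=20 s[j]='b': π[20]=3 (border 'bbb')
j=21 s[j]='a': k: 3→2→1→0; π[21]=0 (border '')
j=22 s[j]='a': π[22]=0 (border '')
j=23 s[j]='a': π[23]=0 (border '')
j=24 s[j]='b': π[24]=1 (border 'b')
j=25 s[j]='a': k: 1→0; π[25]=0 (border '')
j=26 s[j]='b': π[26]=1 (border 'b')

[0, 1, 2, 3, 4, 5, 6, 7, 8, 0, 0, 0, 1, 2, 0, 1, 0, 0, 1, 2, 3, 0, 0, 0, 1, 0, 1]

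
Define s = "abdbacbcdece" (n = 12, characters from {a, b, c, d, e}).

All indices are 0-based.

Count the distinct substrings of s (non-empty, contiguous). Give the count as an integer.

71

rank→(start, suffix):
  0 → (0, 'abdbacbcdece')
  1 → (4, 'acbcdece')
  2 → (3, 'bacbcdece')
  3 → (6, 'bcdece')
  4 → (1, 'bdbacbcdece')
  5 → (5, 'cbcdece')
  6 → (7, 'cdece')
  7 → (10, 'ce')
  8 → (2, 'dbacbcdece')
  9 → (8, 'dece')
  10 → (11, 'e')
  11 → (9, 'ece')

SA = [0, 4, 3, 6, 1, 5, 7, 10, 2, 8, 11, 9]
[i] adj suffixes → lcp
  [1] 0/4 → 1 ('a')
  [2] 4/3 → 0 ('')
  [3] 3/6 → 1 ('b')
  [4] 6/1 → 1 ('b')
  [5] 1/5 → 0 ('')
  [6] 5/7 → 1 ('c')
  [7] 7/10 → 1 ('c')
  [8] 10/2 → 0 ('')
  [9] 2/8 → 1 ('d')
  [10] 8/11 → 0 ('')
  [11] 11/9 → 1 ('e')

n(n+1)/2 = 12·13/2 = 78
Σ LCP = 0 + 1 + 0 + 1 + 1 + 0 + 1 + 1 + 0 + 1 + 0 + 1 = 7
distinct = 78 − 7 = 71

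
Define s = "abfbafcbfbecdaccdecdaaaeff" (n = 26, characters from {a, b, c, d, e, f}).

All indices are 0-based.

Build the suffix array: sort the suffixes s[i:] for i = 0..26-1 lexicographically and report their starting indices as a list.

rank→(start, suffix):
  0 → (20, 'aaaeff')
  1 → (21, 'aaeff')
  2 → (0, 'abfbafcbfbecdaccdecdaaaeff')
  3 → (13, 'accdecdaaaeff')
  4 → (22, 'aeff')
  5 → (4, 'afcbfbecdaccdecdaaaeff')
  6 → (3, 'bafcbfbecdaccdecdaaaeff')
  7 → (9, 'becdaccdecdaaaeff')
  8 → (1, 'bfbafcbfbecdaccdecdaaaeff')
  9 → (7, 'bfbecdaccdecdaaaeff')
  10 → (6, 'cbfbecdaccdecdaaaeff')
  11 → (14, 'ccdecdaaaeff')
  12 → (18, 'cdaaaeff')
  13 → (11, 'cdaccdecdaaaeff')
  14 → (15, 'cdecdaaaeff')
  15 → (19, 'daaaeff')
  16 → (12, 'daccdecdaaaeff')
  17 → (16, 'decdaaaeff')
  18 → (17, 'ecdaaaeff')
  19 → (10, 'ecdaccdecdaaaeff')
  20 → (23, 'eff')
  21 → (25, 'f')
  22 → (2, 'fbafcbfbecdaccdecdaaaeff')
  23 → (8, 'fbecdaccdecdaaaeff')
  24 → (5, 'fcbfbecdaccdecdaaaeff')
  25 → (24, 'ff')

[20, 21, 0, 13, 22, 4, 3, 9, 1, 7, 6, 14, 18, 11, 15, 19, 12, 16, 17, 10, 23, 25, 2, 8, 5, 24]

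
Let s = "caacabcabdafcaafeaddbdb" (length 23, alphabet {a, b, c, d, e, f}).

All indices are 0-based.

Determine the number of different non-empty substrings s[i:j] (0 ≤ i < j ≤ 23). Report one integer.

rank→(start, suffix):
  0 → (1, 'aacabcabdafcaafeaddbdb')
  1 → (13, 'aafeaddbdb')
  2 → (4, 'abcabdafcaafeaddbdb')
  3 → (7, 'abdafcaafeaddbdb')
  4 → (2, 'acabcabdafcaafeaddbdb')
  5 → (17, 'addbdb')
  6 → (10, 'afcaafeaddbdb')
  7 → (14, 'afeaddbdb')
  8 → (22, 'b')
  9 → (5, 'bcabdafcaafeaddbdb')
  10 → (8, 'bdafcaafeaddbdb')
  11 → (20, 'bdb')
  12 → (0, 'caacabcabdafcaafeaddbdb')
  13 → (12, 'caafeaddbdb')
  14 → (3, 'cabcabdafcaafeaddbdb')
  15 → (6, 'cabdafcaafeaddbdb')
  16 → (9, 'dafcaafeaddbdb')
  17 → (21, 'db')
  18 → (19, 'dbdb')
  19 → (18, 'ddbdb')
  20 → (16, 'eaddbdb')
  21 → (11, 'fcaafeaddbdb')
  22 → (15, 'feaddbdb')

SA = [1, 13, 4, 7, 2, 17, 10, 14, 22, 5, 8, 20, 0, 12, 3, 6, 9, 21, 19, 18, 16, 11, 15]
i: (SA[i-1],SA[i]) lcp shared
  1: (1,13) 2 'aa'
  2: (13,4) 1 'a'
  3: (4,7) 2 'ab'
  4: (7,2) 1 'a'
  5: (2,17) 1 'a'
  6: (17,10) 1 'a'
  7: (10,14) 2 'af'
  8: (14,22) 0 ''
  9: (22,5) 1 'b'
  10: (5,8) 1 'b'
  11: (8,20) 2 'bd'
  12: (20,0) 0 ''
  13: (0,12) 3 'caa'
  14: (12,3) 2 'ca'
  15: (3,6) 3 'cab'
  16: (6,9) 0 ''
  17: (9,21) 1 'd'
  18: (21,19) 2 'db'
  19: (19,18) 1 'd'
  20: (18,16) 0 ''
  21: (16,11) 0 ''
  22: (11,15) 1 'f'

n(n+1)/2 = 23·24/2 = 276
Σ LCP = 0 + 2 + 1 + 2 + 1 + 1 + 1 + 2 + 0 + 1 + 1 + 2 + 0 + 3 + 2 + 3 + 0 + 1 + 2 + 1 + 0 + 0 + 1 = 27
distinct = 276 − 27 = 249

249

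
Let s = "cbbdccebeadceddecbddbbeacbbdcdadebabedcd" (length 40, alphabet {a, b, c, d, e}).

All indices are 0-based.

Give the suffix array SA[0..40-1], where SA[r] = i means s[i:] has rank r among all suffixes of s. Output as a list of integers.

[34, 23, 9, 30, 33, 1, 25, 20, 2, 26, 17, 21, 7, 35, 0, 24, 16, 4, 38, 28, 5, 11, 39, 29, 19, 3, 37, 27, 10, 18, 13, 31, 14, 22, 8, 32, 6, 15, 36, 12]

rank | idx | suffix
   0 |  34 | abedcd
   1 |  23 | acbbdcdadebabedcd
   2 |   9 | adceddecbddbbeacbbdcdadebabedcd
   3 |  30 | adebabedcd
   4 |  33 | babedcd
   5 |   1 | bbdccebeadceddecbddbbeacbbdcdadebabedcd
   6 |  25 | bbdcdadebabedcd
   7 |  20 | bbeacbbdcdadebabedcd
   8 |   2 | bdccebeadceddecbddbbeacbbdcdadebabedcd
   9 |  26 | bdcdadebabedcd
  10 |  17 | bddbbeacbbdcdadebabedcd
  11 |  21 | beacbbdcdadebabedcd
  12 |   7 | beadceddecbddbbeacbbdcdadebabedcd
  13 |  35 | bedcd
  14 |   0 | cbbdccebeadceddecbddbbeacbbdcdadebabedcd
  15 |  24 | cbbdcdadebabedcd
  16 |  16 | cbddbbeacbbdcdadebabedcd
  17 |   4 | ccebeadceddecbddbbeacbbdcdadebabedcd
  18 |  38 | cd
  19 |  28 | cdadebabedcd
  20 |   5 | cebeadceddecbddbbeacbbdcdadebabedcd
  21 |  11 | ceddecbddbbeacbbdcdadebabedcd
  22 |  39 | d
  23 |  29 | dadebabedcd
  24 |  19 | dbbeacbbdcdadebabedcd
  25 |   3 | dccebeadceddecbddbbeacbbdcdadebabedcd
  26 |  37 | dcd
  27 |  27 | dcdadebabedcd
  28 |  10 | dceddecbddbbeacbbdcdadebabedcd
  29 |  18 | ddbbeacbbdcdadebabedcd
  30 |  13 | ddecbddbbeacbbdcdadebabedcd
  31 |  31 | debabedcd
  32 |  14 | decbddbbeacbbdcdadebabedcd
  33 |  22 | eacbbdcdadebabedcd
  34 |   8 | eadceddecbddbbeacbbdcdadebabedcd
  35 |  32 | ebabedcd
  36 |   6 | ebeadceddecbddbbeacbbdcdadebabedcd
  37 |  15 | ecbddbbeacbbdcdadebabedcd
  38 |  36 | edcd
  39 |  12 | eddecbddbbeacbbdcdadebabedcd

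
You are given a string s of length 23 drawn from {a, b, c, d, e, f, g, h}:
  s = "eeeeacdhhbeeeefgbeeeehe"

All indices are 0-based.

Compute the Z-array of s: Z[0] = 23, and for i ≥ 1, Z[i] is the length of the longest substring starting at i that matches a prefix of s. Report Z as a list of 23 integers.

Z[0]=23
i=1: outside box; Z[1]=3 scan→box=[1,4)
i=2: min(r-i=2, Z[1]=3)=2; Z[2]=2
i=3: min(r-i=1, Z[2]=2)=1; Z[3]=1
i=4: outside box; Z[4]=0
i=5: outside box; Z[5]=0
i=6: outside box; Z[6]=0
i=7: outside box; Z[7]=0
i=8: outside box; Z[8]=0
i=9: outside box; Z[9]=0
i=10: outside box; Z[10]=4 scan→box=[10,14)
i=11: min(r-i=3, Z[1]=3)=3; Z[11]=3
i=12: min(r-i=2, Z[2]=2)=2; Z[12]=2
i=13: min(r-i=1, Z[3]=1)=1; Z[13]=1
i=14: outside box; Z[14]=0
i=15: outside box; Z[15]=0
i=16: outside box; Z[16]=0
i=17: outside box; Z[17]=4 scan→box=[17,21)
i=18: min(r-i=3, Z[1]=3)=3; Z[18]=3
i=19: min(r-i=2, Z[2]=2)=2; Z[19]=2
i=20: min(r-i=1, Z[3]=1)=1; Z[20]=1
i=21: outside box; Z[21]=0
i=22: outside box; Z[22]=1 scan→box=[22,23)

[23, 3, 2, 1, 0, 0, 0, 0, 0, 0, 4, 3, 2, 1, 0, 0, 0, 4, 3, 2, 1, 0, 1]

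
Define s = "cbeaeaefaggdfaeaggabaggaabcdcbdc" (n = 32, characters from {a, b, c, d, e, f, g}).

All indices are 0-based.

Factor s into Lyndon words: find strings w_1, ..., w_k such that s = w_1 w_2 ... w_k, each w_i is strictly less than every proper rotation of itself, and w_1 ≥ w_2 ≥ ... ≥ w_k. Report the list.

emit factor 1: 'c' (i=0, period=1)
emit factor 2: 'be' (i=1, period=2)
emit factor 3: 'aeaefaggdfaeagg' (i=3, period=15)
emit factor 4: 'abagg' (i=18, period=5)
emit factor 5: 'aabcdcbdc' (i=23, period=9)

["c", "be", "aeaefaggdfaeagg", "abagg", "aabcdcbdc"]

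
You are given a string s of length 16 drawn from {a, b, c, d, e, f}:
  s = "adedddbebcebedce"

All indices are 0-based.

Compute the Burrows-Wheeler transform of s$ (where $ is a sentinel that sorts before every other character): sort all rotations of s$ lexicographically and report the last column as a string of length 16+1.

e$ededbdedeacbcbd

rank  rotation           last
    0  $adedddbebcebedce  e
    1  adedddbebcebedce$  $
    2  bcebedce$adedddbe  e
    3  bebcebedce$adeddd  d
    4  bedce$adedddbebce  e
    5  ce$adedddbebcebed  d
    6  cebedce$adedddbeb  b
    7  dbebcebedce$adedd  d
    8  dce$adedddbebcebe  e
    9  ddbebcebedce$aded  d
   10  dddbebcebedce$ade  e
   11  dedddbebcebedce$a  a
   12  e$adedddbebcebedc  c
   13  ebcebedce$adedddb  b
   14  ebedce$adedddbebc  c
   15  edce$adedddbebceb  b
   16  edddbebcebedce$ad  d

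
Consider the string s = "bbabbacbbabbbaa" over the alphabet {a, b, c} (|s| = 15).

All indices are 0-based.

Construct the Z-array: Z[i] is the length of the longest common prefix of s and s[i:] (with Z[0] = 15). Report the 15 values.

[15, 1, 0, 3, 1, 0, 0, 5, 1, 0, 2, 3, 1, 0, 0]

Z[0]=15
i=1: outside box; Z[1]=1 extend→box=[1,2)
i=2: outside box; Z[2]=0
i=3: outside box; Z[3]=3 extend→box=[3,6)
i=4: min(r-i=2, Z[1]=1)=1; Z[4]=1
i=5: min(r-i=1, Z[2]=0)=0; Z[5]=0
i=6: outside box; Z[6]=0
i=7: outside box; Z[7]=5 extend→box=[7,12)
i=8: min(r-i=4, Z[1]=1)=1; Z[8]=1
i=9: min(r-i=3, Z[2]=0)=0; Z[9]=0
i=10: min(r-i=2, Z[3]=3)=2; Z[10]=2
i=11: min(r-i=1, Z[4]=1)=1; Z[11]=3 extend→box=[11,14)
i=12: min(r-i=2, Z[1]=1)=1; Z[12]=1
i=13: min(r-i=1, Z[2]=0)=0; Z[13]=0
i=14: outside box; Z[14]=0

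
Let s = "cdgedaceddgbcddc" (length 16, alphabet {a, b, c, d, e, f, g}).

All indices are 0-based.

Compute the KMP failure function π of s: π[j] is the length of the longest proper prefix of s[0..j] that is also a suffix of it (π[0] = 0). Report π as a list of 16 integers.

π[0] = 0
j=1 s[j]='d': π[1]=0 (border '')
j=2 s[j]='g': π[2]=0 (border '')
j=3 s[j]='e': π[3]=0 (border '')
j=4 s[j]='d': π[4]=0 (border '')
j=5 s[j]='a': π[5]=0 (border '')
j=6 s[j]='c': π[6]=1 (border 'c')
j=7 s[j]='e': k: 1→0; π[7]=0 (border '')
j=8 s[j]='d': π[8]=0 (border '')
j=9 s[j]='d': π[9]=0 (border '')
j=10 s[j]='g': π[10]=0 (border '')
j=11 s[j]='b': π[11]=0 (border '')
j=12 s[j]='c': π[12]=1 (border 'c')
j=13 s[j]='d': π[13]=2 (border 'cd')
j=14 s[j]='d': k: 2→0; π[14]=0 (border '')
j=15 s[j]='c': π[15]=1 (border 'c')

[0, 0, 0, 0, 0, 0, 1, 0, 0, 0, 0, 0, 1, 2, 0, 1]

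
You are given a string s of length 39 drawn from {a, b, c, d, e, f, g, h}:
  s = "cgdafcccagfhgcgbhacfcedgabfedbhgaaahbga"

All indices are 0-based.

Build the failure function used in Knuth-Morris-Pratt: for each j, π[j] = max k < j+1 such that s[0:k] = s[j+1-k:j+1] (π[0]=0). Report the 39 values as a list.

π[0] = 0
j=1 s[j]='g': π[1]=0 (border '')
j=2 s[j]='d': π[2]=0 (border '')
j=3 s[j]='a': π[3]=0 (border '')
j=4 s[j]='f': π[4]=0 (border '')
j=5 s[j]='c': π[5]=1 (border 'c')
j=6 s[j]='c': k: 1→0; π[6]=1 (border 'c')
j=7 s[j]='c': k: 1→0; π[7]=1 (border 'c')
j=8 s[j]='a': k: 1→0; π[8]=0 (border '')
j=9 s[j]='g': π[9]=0 (border '')
j=10 s[j]='f': π[10]=0 (border '')
j=11 s[j]='h': π[11]=0 (border '')
j=12 s[j]='g': π[12]=0 (border '')
j=13 s[j]='c': π[13]=1 (border 'c')
j=14 s[j]='g': π[14]=2 (border 'cg')
j=15 s[j]='b': k: 2→0; π[15]=0 (border '')
j=16 s[j]='h': π[16]=0 (border '')
j=17 s[j]='a': π[17]=0 (border '')
j=18 s[j]='c': π[18]=1 (border 'c')
j=19 s[j]='f': k: 1→0; π[19]=0 (border '')
j=20 s[j]='c': π[20]=1 (border 'c')
j=21 s[j]='e': k: 1→0; π[21]=0 (border '')
j=22 s[j]='d': π[22]=0 (border '')
j=23 s[j]='g': π[23]=0 (border '')
j=24 s[j]='a': π[24]=0 (border '')
j=25 s[j]='b': π[25]=0 (border '')
j=26 s[j]='f': π[26]=0 (border '')
j=27 s[j]='e': π[27]=0 (border '')
j=28 s[j]='d': π[28]=0 (border '')
j=29 s[j]='b': π[29]=0 (border '')
j=30 s[j]='h': π[30]=0 (border '')
j=31 s[j]='g': π[31]=0 (border '')
j=32 s[j]='a': π[32]=0 (border '')
j=33 s[j]='a': π[33]=0 (border '')
j=34 s[j]='a': π[34]=0 (border '')
j=35 s[j]='h': π[35]=0 (border '')
j=36 s[j]='b': π[36]=0 (border '')
j=37 s[j]='g': π[37]=0 (border '')
j=38 s[j]='a': π[38]=0 (border '')

[0, 0, 0, 0, 0, 1, 1, 1, 0, 0, 0, 0, 0, 1, 2, 0, 0, 0, 1, 0, 1, 0, 0, 0, 0, 0, 0, 0, 0, 0, 0, 0, 0, 0, 0, 0, 0, 0, 0]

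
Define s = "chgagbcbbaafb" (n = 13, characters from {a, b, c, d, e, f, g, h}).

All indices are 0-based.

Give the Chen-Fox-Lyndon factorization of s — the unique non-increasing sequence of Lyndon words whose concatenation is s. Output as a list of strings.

emit factor 1: 'chg' (i=0, period=3)
emit factor 2: 'agbcbb' (i=3, period=6)
emit factor 3: 'aafb' (i=9, period=4)

["chg", "agbcbb", "aafb"]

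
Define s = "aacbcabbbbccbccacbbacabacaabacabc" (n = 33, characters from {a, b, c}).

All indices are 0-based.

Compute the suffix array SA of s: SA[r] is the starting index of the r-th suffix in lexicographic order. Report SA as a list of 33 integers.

rank | idx | suffix
   0 |  25 | aabacabc
   1 |   0 | aacbcabbbbccbccacbbacabacaabacabc
   2 |  21 | abacaabacabc
   3 |  26 | abacabc
   4 |   5 | abbbbccbccacbbacabacaabacabc
   5 |  30 | abc
   6 |  23 | acaabacabc
   7 |  19 | acabacaabacabc
   8 |  28 | acabc
   9 |  15 | acbbacabacaabacabc
  10 |   1 | acbcabbbbccbccacbbacabacaabacabc
  11 |  22 | bacaabacabc
  12 |  18 | bacabacaabacabc
  13 |  27 | bacabc
  14 |  17 | bbacabacaabacabc
  15 |   6 | bbbbccbccacbbacabacaabacabc
  16 |   7 | bbbccbccacbbacabacaabacabc
  17 |   8 | bbccbccacbbacabacaabacabc
  18 |  31 | bc
  19 |   3 | bcabbbbccbccacbbacabacaabacabc
  20 |  12 | bccacbbacabacaabacabc
  21 |   9 | bccbccacbbacabacaabacabc
  22 |  32 | c
  23 |  24 | caabacabc
  24 |  20 | cabacaabacabc
  25 |   4 | cabbbbccbccacbbacabacaabacabc
  26 |  29 | cabc
  27 |  14 | cacbbacabacaabacabc
  28 |  16 | cbbacabacaabacabc
  29 |   2 | cbcabbbbccbccacbbacabacaabacabc
  30 |  11 | cbccacbbacabacaabacabc
  31 |  13 | ccacbbacabacaabacabc
  32 |  10 | ccbccacbbacabacaabacabc

[25, 0, 21, 26, 5, 30, 23, 19, 28, 15, 1, 22, 18, 27, 17, 6, 7, 8, 31, 3, 12, 9, 32, 24, 20, 4, 29, 14, 16, 2, 11, 13, 10]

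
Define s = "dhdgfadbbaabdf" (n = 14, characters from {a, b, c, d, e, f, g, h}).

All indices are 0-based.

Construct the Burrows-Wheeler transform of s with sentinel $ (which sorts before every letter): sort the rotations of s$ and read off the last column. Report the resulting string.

rank  rotation         last
    0  $dhdgfadbbaabdf  f
    1  aabdf$dhdgfadbb  b
    2  abdf$dhdgfadbba  a
    3  adbbaabdf$dhdgf  f
    4  baabdf$dhdgfadb  b
    5  bbaabdf$dhdgfad  d
    6  bdf$dhdgfadbbaa  a
    7  dbbaabdf$dhdgfa  a
    8  df$dhdgfadbbaab  b
    9  dgfadbbaabdf$dh  h
   10  dhdgfadbbaabdf$  $
   11  f$dhdgfadbbaabd  d
   12  fadbbaabdf$dhdg  g
   13  gfadbbaabdf$dhd  d
   14  hdgfadbbaabdf$d  d

fbafbdaabh$dgdd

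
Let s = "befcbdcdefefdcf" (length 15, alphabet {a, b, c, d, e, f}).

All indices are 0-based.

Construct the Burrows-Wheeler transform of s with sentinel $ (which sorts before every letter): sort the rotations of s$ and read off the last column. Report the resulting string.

fc$fddbfcbfdceee

rank  rotation          last
    0  $befcbdcdefefdcf  f
    1  bdcdefefdcf$befc  c
    2  befcbdcdefefdcf$  $
    3  cbdcdefefdcf$bef  f
    4  cdefefdcf$befcbd  d
    5  cf$befcbdcdefefd  d
    6  dcdefefdcf$befcb  b
    7  dcf$befcbdcdefef  f
    8  defefdcf$befcbdc  c
    9  efcbdcdefefdcf$b  b
   10  efdcf$befcbdcdef  f
   11  efefdcf$befcbdcd  d
   12  f$befcbdcdefefdc  c
   13  fcbdcdefefdcf$be  e
   14  fdcf$befcbdcdefe  e
   15  fefdcf$befcbdcde  e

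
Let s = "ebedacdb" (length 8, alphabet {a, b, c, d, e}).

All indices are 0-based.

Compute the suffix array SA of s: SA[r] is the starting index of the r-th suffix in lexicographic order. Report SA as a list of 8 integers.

rank | idx | suffix
   0 |   4 | acdb
   1 |   7 | b
   2 |   1 | bedacdb
   3 |   5 | cdb
   4 |   3 | dacdb
   5 |   6 | db
   6 |   0 | ebedacdb
   7 |   2 | edacdb

[4, 7, 1, 5, 3, 6, 0, 2]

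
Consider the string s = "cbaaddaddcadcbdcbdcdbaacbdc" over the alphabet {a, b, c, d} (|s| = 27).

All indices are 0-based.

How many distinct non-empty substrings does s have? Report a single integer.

rank→(start, suffix):
  0 → (21, 'aacbdc')
  1 → (2, 'aaddaddcadcbdcbdcdbaacbdc')
  2 → (22, 'acbdc')
  3 → (10, 'adcbdcbdcdbaacbdc')
  4 → (3, 'addaddcadcbdcbdcdbaacbdc')
  5 → (6, 'addcadcbdcbdcdbaacbdc')
  6 → (20, 'baacbdc')
  7 → (1, 'baaddaddcadcbdcbdcdbaacbdc')
  8 → (24, 'bdc')
  9 → (13, 'bdcbdcdbaacbdc')
  10 → (16, 'bdcdbaacbdc')
  11 → (26, 'c')
  12 → (9, 'cadcbdcbdcdbaacbdc')
  13 → (0, 'cbaaddaddcadcbdcbdcdbaacbdc')
  14 → (23, 'cbdc')
  15 → (12, 'cbdcbdcdbaacbdc')
  16 → (15, 'cbdcdbaacbdc')
  17 → (18, 'cdbaacbdc')
  18 → (5, 'daddcadcbdcbdcdbaacbdc')
  19 → (19, 'dbaacbdc')
  20 → (25, 'dc')
  21 → (8, 'dcadcbdcbdcdbaacbdc')
  22 → (11, 'dcbdcbdcdbaacbdc')
  23 → (14, 'dcbdcdbaacbdc')
  24 → (17, 'dcdbaacbdc')
  25 → (4, 'ddaddcadcbdcbdcdbaacbdc')
  26 → (7, 'ddcadcbdcbdcdbaacbdc')

SA = [21, 2, 22, 10, 3, 6, 20, 1, 24, 13, 16, 26, 9, 0, 23, 12, 15, 18, 5, 19, 25, 8, 11, 14, 17, 4, 7]
rank  pair      lcp
   1  s[21:],s[2:]  2  'aa'
   2  s[2:],s[22:]  1  'a'
   3  s[22:],s[10:]  1  'a'
   4  s[10:],s[3:]  2  'ad'
   5  s[3:],s[6:]  3  'add'
   6  s[6:],s[20:]  0  ''
   7  s[20:],s[1:]  3  'baa'
   8  s[1:],s[24:]  1  'b'
   9  s[24:],s[13:]  3  'bdc'
  10  s[13:],s[16:]  3  'bdc'
  11  s[16:],s[26:]  0  ''
  12  s[26:],s[9:]  1  'c'
  13  s[9:],s[0:]  1  'c'
  14  s[0:],s[23:]  2  'cb'
  15  s[23:],s[12:]  4  'cbdc'
  16  s[12:],s[15:]  4  'cbdc'
  17  s[15:],s[18:]  1  'c'
  18  s[18:],s[5:]  0  ''
  19  s[5:],s[19:]  1  'd'
  20  s[19:],s[25:]  1  'd'
  21  s[25:],s[8:]  2  'dc'
  22  s[8:],s[11:]  2  'dc'
  23  s[11:],s[14:]  5  'dcbdc'
  24  s[14:],s[17:]  2  'dc'
  25  s[17:],s[4:]  1  'd'
  26  s[4:],s[7:]  2  'dd'

n(n+1)/2 = 27·28/2 = 378
Σ LCP = 0 + 2 + 1 + 1 + 2 + 3 + 0 + 3 + 1 + 3 + 3 + 0 + 1 + 1 + 2 + 4 + 4 + 1 + 0 + 1 + 1 + 2 + 2 + 5 + 2 + 1 + 2 = 48
distinct = 378 − 48 = 330

330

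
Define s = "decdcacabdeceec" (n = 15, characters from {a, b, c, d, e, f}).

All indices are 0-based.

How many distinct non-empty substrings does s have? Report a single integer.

105

sorted suffixes:
  #0 SA[0]=7  'abdeceec'
  #1 SA[1]=5  'acabdeceec'
  #2 SA[2]=8  'bdeceec'
  #3 SA[3]=14  'c'
  #4 SA[4]=6  'cabdeceec'
  #5 SA[5]=4  'cacabdeceec'
  #6 SA[6]=2  'cdcacabdeceec'
  #7 SA[7]=11  'ceec'
  #8 SA[8]=3  'dcacabdeceec'
  #9 SA[9]=0  'decdcacabdeceec'
  #10 SA[10]=9  'deceec'
  #11 SA[11]=13  'ec'
  #12 SA[12]=1  'ecdcacabdeceec'
  #13 SA[13]=10  'eceec'
  #14 SA[14]=12  'eec'

SA = [7, 5, 8, 14, 6, 4, 2, 11, 3, 0, 9, 13, 1, 10, 12]
[i] adj suffixes → lcp
  [1] 7/5 → 1 ('a')
  [2] 5/8 → 0 ('')
  [3] 8/14 → 0 ('')
  [4] 14/6 → 1 ('c')
  [5] 6/4 → 2 ('ca')
  [6] 4/2 → 1 ('c')
  [7] 2/11 → 1 ('c')
  [8] 11/3 → 0 ('')
  [9] 3/0 → 1 ('d')
  [10] 0/9 → 3 ('dec')
  [11] 9/13 → 0 ('')
  [12] 13/1 → 2 ('ec')
  [13] 1/10 → 2 ('ec')
  [14] 10/12 → 1 ('e')

n(n+1)/2 = 15·16/2 = 120
Σ LCP = 0 + 1 + 0 + 0 + 1 + 2 + 1 + 1 + 0 + 1 + 3 + 0 + 2 + 2 + 1 = 15
distinct = 120 − 15 = 105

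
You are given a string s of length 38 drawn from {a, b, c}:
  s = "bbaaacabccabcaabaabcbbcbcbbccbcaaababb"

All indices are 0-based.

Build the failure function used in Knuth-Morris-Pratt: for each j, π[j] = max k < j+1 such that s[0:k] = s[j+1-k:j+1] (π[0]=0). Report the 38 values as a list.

[0, 1, 0, 0, 0, 0, 0, 1, 0, 0, 0, 1, 0, 0, 0, 1, 0, 0, 1, 0, 1, 2, 0, 1, 0, 1, 2, 0, 0, 1, 0, 0, 0, 0, 1, 0, 1, 2]

π[0] = 0
j=1 s[j]='b': π[1]=1 (border 'b')
j=2 s[j]='a': k: 1→0; π[2]=0 (border '')
j=3 s[j]='a': π[3]=0 (border '')
j=4 s[j]='a': π[4]=0 (border '')
j=5 s[j]='c': π[5]=0 (border '')
j=6 s[j]='a': π[6]=0 (border '')
j=7 s[j]='b': π[7]=1 (border 'b')
j=8 s[j]='c': k: 1→0; π[8]=0 (border '')
j=9 s[j]='c': π[9]=0 (border '')
j=10 s[j]='a': π[10]=0 (border '')
j=11 s[j]='b': π[11]=1 (border 'b')
j=12 s[j]='c': k: 1→0; π[12]=0 (border '')
j=13 s[j]='a': π[13]=0 (border '')
j=14 s[j]='a': π[14]=0 (border '')
j=15 s[j]='b': π[15]=1 (border 'b')
j=16 s[j]='a': k: 1→0; π[16]=0 (border '')
j=17 s[j]='a': π[17]=0 (border '')
j=18 s[j]='b': π[18]=1 (border 'b')
j=19 s[j]='c': k: 1→0; π[19]=0 (border '')
j=20 s[j]='b': π[20]=1 (border 'b')
j=21 s[j]='b': π[21]=2 (border 'bb')
j=22 s[j]='c': k: 2→1→0; π[22]=0 (border '')
j=23 s[j]='b': π[23]=1 (border 'b')
j=24 s[j]='c': k: 1→0; π[24]=0 (border '')
j=25 s[j]='b': π[25]=1 (border 'b')
j=26 s[j]='b': π[26]=2 (border 'bb')
j=27 s[j]='c': k: 2→1→0; π[27]=0 (border '')
j=28 s[j]='c': π[28]=0 (border '')
j=29 s[j]='b': π[29]=1 (border 'b')
j=30 s[j]='c': k: 1→0; π[30]=0 (border '')
j=31 s[j]='a': π[31]=0 (border '')
j=32 s[j]='a': π[32]=0 (border '')
j=33 s[j]='a': π[33]=0 (border '')
j=34 s[j]='b': π[34]=1 (border 'b')
j=35 s[j]='a': k: 1→0; π[35]=0 (border '')
j=36 s[j]='b': π[36]=1 (border 'b')
j=37 s[j]='b': π[37]=2 (border 'bb')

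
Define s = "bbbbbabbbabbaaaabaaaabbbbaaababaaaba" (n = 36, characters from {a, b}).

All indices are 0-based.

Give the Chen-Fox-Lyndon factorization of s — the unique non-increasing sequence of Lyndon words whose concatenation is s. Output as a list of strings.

emit factor 1: 'b' (i=0, period=1)
emit factor 2: 'b' (i=1, period=1)
emit factor 3: 'b' (i=2, period=1)
emit factor 4: 'b' (i=3, period=1)
emit factor 5: 'b' (i=4, period=1)
emit factor 6: 'abbb' (i=5, period=4)
emit factor 7: 'abb' (i=9, period=3)
emit factor 8: 'aaaabaaaabbbbaaababaaab' (i=12, period=23)
emit factor 9: 'a' (i=35, period=1)

["b", "b", "b", "b", "b", "abbb", "abb", "aaaabaaaabbbbaaababaaab", "a"]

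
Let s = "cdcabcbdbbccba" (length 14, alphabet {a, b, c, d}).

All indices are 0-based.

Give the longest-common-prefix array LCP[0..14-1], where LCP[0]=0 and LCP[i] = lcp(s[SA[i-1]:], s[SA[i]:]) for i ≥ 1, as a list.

[0, 1, 0, 1, 1, 2, 1, 0, 1, 2, 1, 1, 0, 1]

sorted suffixes:
  #0 SA[0]=13  'a'
  #1 SA[1]=3  'abcbdbbccba'
  #2 SA[2]=12  'ba'
  #3 SA[3]=8  'bbccba'
  #4 SA[4]=4  'bcbdbbccba'
  #5 SA[5]=9  'bccba'
  #6 SA[6]=6  'bdbbccba'
  #7 SA[7]=2  'cabcbdbbccba'
  #8 SA[8]=11  'cba'
  #9 SA[9]=5  'cbdbbccba'
  #10 SA[10]=10  'ccba'
  #11 SA[11]=0  'cdcabcbdbbccba'
  #12 SA[12]=7  'dbbccba'
  #13 SA[13]=1  'dcabcbdbbccba'

SA = [13, 3, 12, 8, 4, 9, 6, 2, 11, 5, 10, 0, 7, 1]
i: (SA[i-1],SA[i]) lcp shared
  1: (13,3) 1 'a'
  2: (3,12) 0 ''
  3: (12,8) 1 'b'
  4: (8,4) 1 'b'
  5: (4,9) 2 'bc'
  6: (9,6) 1 'b'
  7: (6,2) 0 ''
  8: (2,11) 1 'c'
  9: (11,5) 2 'cb'
  10: (5,10) 1 'c'
  11: (10,0) 1 'c'
  12: (0,7) 0 ''
  13: (7,1) 1 'd'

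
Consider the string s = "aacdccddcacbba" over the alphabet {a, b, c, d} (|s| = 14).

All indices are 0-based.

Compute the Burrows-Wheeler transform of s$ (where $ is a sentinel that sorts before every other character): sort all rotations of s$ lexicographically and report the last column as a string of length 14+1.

ab$cabcdadacdcc

rank  rotation         last
    0  $aacdccddcacbba  a
    1  a$aacdccddcacbb  b
    2  aacdccddcacbba$  $
    3  acbba$aacdccddc  c
    4  acdccddcacbba$a  a
    5  ba$aacdccddcacb  b
    6  bba$aacdccddcac  c
    7  cacbba$aacdccdd  d
    8  cbba$aacdccddca  a
    9  ccddcacbba$aacd  d
   10  cdccddcacbba$aa  a
   11  cddcacbba$aacdc  c
   12  dcacbba$aacdccd  d
   13  dccddcacbba$aac  c
   14  ddcacbba$aacdcc  c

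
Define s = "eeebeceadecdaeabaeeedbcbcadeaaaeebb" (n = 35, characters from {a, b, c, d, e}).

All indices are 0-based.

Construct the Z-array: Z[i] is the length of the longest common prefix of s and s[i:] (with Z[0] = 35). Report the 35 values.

[35, 2, 1, 0, 1, 0, 1, 0, 0, 1, 0, 0, 0, 1, 0, 0, 0, 3, 2, 1, 0, 0, 0, 0, 0, 0, 0, 1, 0, 0, 0, 2, 1, 0, 0]

Z[0]=35
i=1: fresh scan; Z[1]=2 extend→box=[1,3)
i=2: min(r-i=1, Z[1]=2)=1; Z[2]=1
i=3: fresh scan; Z[3]=0
i=4: fresh scan; Z[4]=1 extend→box=[4,5)
i=5: fresh scan; Z[5]=0
i=6: fresh scan; Z[6]=1 extend→box=[6,7)
i=7: fresh scan; Z[7]=0
i=8: fresh scan; Z[8]=0
i=9: fresh scan; Z[9]=1 extend→box=[9,10)
i=10: fresh scan; Z[10]=0
i=11: fresh scan; Z[11]=0
i=12: fresh scan; Z[12]=0
i=13: fresh scan; Z[13]=1 extend→box=[13,14)
i=14: fresh scan; Z[14]=0
i=15: fresh scan; Z[15]=0
i=16: fresh scan; Z[16]=0
i=17: fresh scan; Z[17]=3 extend→box=[17,20)
i=18: min(r-i=2, Z[1]=2)=2; Z[18]=2
i=19: min(r-i=1, Z[2]=1)=1; Z[19]=1
i=20: fresh scan; Z[20]=0
i=21: fresh scan; Z[21]=0
i=22: fresh scan; Z[22]=0
i=23: fresh scan; Z[23]=0
i=24: fresh scan; Z[24]=0
i=25: fresh scan; Z[25]=0
i=26: fresh scan; Z[26]=0
i=27: fresh scan; Z[27]=1 extend→box=[27,28)
i=28: fresh scan; Z[28]=0
i=29: fresh scan; Z[29]=0
i=30: fresh scan; Z[30]=0
i=31: fresh scan; Z[31]=2 extend→box=[31,33)
i=32: min(r-i=1, Z[1]=2)=1; Z[32]=1
i=33: fresh scan; Z[33]=0
i=34: fresh scan; Z[34]=0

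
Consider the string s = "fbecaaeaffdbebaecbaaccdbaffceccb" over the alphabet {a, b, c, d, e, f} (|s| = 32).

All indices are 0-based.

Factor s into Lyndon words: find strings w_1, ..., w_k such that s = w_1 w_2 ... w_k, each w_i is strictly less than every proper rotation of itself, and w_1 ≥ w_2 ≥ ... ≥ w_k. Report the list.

emit factor 1: 'f' (i=0, period=1)
emit factor 2: 'bec' (i=1, period=3)
emit factor 3: 'aaeaffdbebaecb' (i=4, period=14)
emit factor 4: 'aaccdbaffceccb' (i=18, period=14)

["f", "bec", "aaeaffdbebaecb", "aaccdbaffceccb"]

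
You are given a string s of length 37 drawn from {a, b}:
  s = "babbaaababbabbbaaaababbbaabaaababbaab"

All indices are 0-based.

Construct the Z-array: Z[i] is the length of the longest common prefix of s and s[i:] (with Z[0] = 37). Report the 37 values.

Z[0]=37
i=1: fresh scan; Z[1]=0
i=2: fresh scan; Z[2]=1 extend→box=[2,3)
i=3: fresh scan; Z[3]=2 extend→box=[3,5)
i=4: min(r-i=1, Z[1]=0)=0; Z[4]=0
i=5: fresh scan; Z[5]=0
i=6: fresh scan; Z[6]=0
i=7: fresh scan; Z[7]=5 extend→box=[7,12)
i=8: min(r-i=4, Z[1]=0)=0; Z[8]=0
i=9: min(r-i=3, Z[2]=1)=1; Z[9]=1
i=10: min(r-i=2, Z[3]=2)=2; Z[10]=4 extend→box=[10,14)
i=11: min(r-i=3, Z[1]=0)=0; Z[11]=0
i=12: min(r-i=2, Z[2]=1)=1; Z[12]=1
i=13: min(r-i=1, Z[3]=2)=1; Z[13]=1
i=14: fresh scan; Z[14]=2 extend→box=[14,16)
i=15: min(r-i=1, Z[1]=0)=0; Z[15]=0
i=16: fresh scan; Z[16]=0
i=17: fresh scan; Z[17]=0
i=18: fresh scan; Z[18]=0
i=19: fresh scan; Z[19]=4 extend→box=[19,23)
i=20: min(r-i=3, Z[1]=0)=0; Z[20]=0
i=21: min(r-i=2, Z[2]=1)=1; Z[21]=1
i=22: min(r-i=1, Z[3]=2)=1; Z[22]=1
i=23: fresh scan; Z[23]=2 extend→box=[23,25)
i=24: min(r-i=1, Z[1]=0)=0; Z[24]=0
i=25: fresh scan; Z[25]=0
i=26: fresh scan; Z[26]=2 extend→box=[26,28)
i=27: min(r-i=1, Z[1]=0)=0; Z[27]=0
i=28: fresh scan; Z[28]=0
i=29: fresh scan; Z[29]=0
i=30: fresh scan; Z[30]=6 extend→box=[30,36)
i=31: min(r-i=5, Z[1]=0)=0; Z[31]=0
i=32: min(r-i=4, Z[2]=1)=1; Z[32]=1
i=33: min(r-i=3, Z[3]=2)=2; Z[33]=2
i=34: min(r-i=2, Z[4]=0)=0; Z[34]=0
i=35: min(r-i=1, Z[5]=0)=0; Z[35]=0
i=36: fresh scan; Z[36]=1 extend→box=[36,37)

[37, 0, 1, 2, 0, 0, 0, 5, 0, 1, 4, 0, 1, 1, 2, 0, 0, 0, 0, 4, 0, 1, 1, 2, 0, 0, 2, 0, 0, 0, 6, 0, 1, 2, 0, 0, 1]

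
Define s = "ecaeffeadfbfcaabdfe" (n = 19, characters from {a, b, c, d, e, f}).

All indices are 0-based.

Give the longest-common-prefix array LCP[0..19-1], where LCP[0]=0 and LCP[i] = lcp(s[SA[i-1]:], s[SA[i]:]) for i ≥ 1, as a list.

rank→(start, suffix):
  0 → (13, 'aabdfe')
  1 → (14, 'abdfe')
  2 → (7, 'adfbfcaabdfe')
  3 → (2, 'aeffeadfbfcaabdfe')
  4 → (15, 'bdfe')
  5 → (10, 'bfcaabdfe')
  6 → (12, 'caabdfe')
  7 → (1, 'caeffeadfbfcaabdfe')
  8 → (8, 'dfbfcaabdfe')
  9 → (16, 'dfe')
  10 → (18, 'e')
  11 → (6, 'eadfbfcaabdfe')
  12 → (0, 'ecaeffeadfbfcaabdfe')
  13 → (3, 'effeadfbfcaabdfe')
  14 → (9, 'fbfcaabdfe')
  15 → (11, 'fcaabdfe')
  16 → (17, 'fe')
  17 → (5, 'feadfbfcaabdfe')
  18 → (4, 'ffeadfbfcaabdfe')

SA = [13, 14, 7, 2, 15, 10, 12, 1, 8, 16, 18, 6, 0, 3, 9, 11, 17, 5, 4]
[i] adj suffixes → lcp
  [1] 13/14 → 1 ('a')
  [2] 14/7 → 1 ('a')
  [3] 7/2 → 1 ('a')
  [4] 2/15 → 0 ('')
  [5] 15/10 → 1 ('b')
  [6] 10/12 → 0 ('')
  [7] 12/1 → 2 ('ca')
  [8] 1/8 → 0 ('')
  [9] 8/16 → 2 ('df')
  [10] 16/18 → 0 ('')
  [11] 18/6 → 1 ('e')
  [12] 6/0 → 1 ('e')
  [13] 0/3 → 1 ('e')
  [14] 3/9 → 0 ('')
  [15] 9/11 → 1 ('f')
  [16] 11/17 → 1 ('f')
  [17] 17/5 → 2 ('fe')
  [18] 5/4 → 1 ('f')

[0, 1, 1, 1, 0, 1, 0, 2, 0, 2, 0, 1, 1, 1, 0, 1, 1, 2, 1]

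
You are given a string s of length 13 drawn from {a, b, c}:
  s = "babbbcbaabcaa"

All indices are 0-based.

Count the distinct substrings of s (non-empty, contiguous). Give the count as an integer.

sorted suffixes:
  #0 SA[0]=12  'a'
  #1 SA[1]=11  'aa'
  #2 SA[2]=7  'aabcaa'
  #3 SA[3]=1  'abbbcbaabcaa'
  #4 SA[4]=8  'abcaa'
  #5 SA[5]=6  'baabcaa'
  #6 SA[6]=0  'babbbcbaabcaa'
  #7 SA[7]=2  'bbbcbaabcaa'
  #8 SA[8]=3  'bbcbaabcaa'
  #9 SA[9]=9  'bcaa'
  #10 SA[10]=4  'bcbaabcaa'
  #11 SA[11]=10  'caa'
  #12 SA[12]=5  'cbaabcaa'

SA = [12, 11, 7, 1, 8, 6, 0, 2, 3, 9, 4, 10, 5]
[i] adj suffixes → lcp
  [1] 12/11 → 1 ('a')
  [2] 11/7 → 2 ('aa')
  [3] 7/1 → 1 ('a')
  [4] 1/8 → 2 ('ab')
  [5] 8/6 → 0 ('')
  [6] 6/0 → 2 ('ba')
  [7] 0/2 → 1 ('b')
  [8] 2/3 → 2 ('bb')
  [9] 3/9 → 1 ('b')
  [10] 9/4 → 2 ('bc')
  [11] 4/10 → 0 ('')
  [12] 10/5 → 1 ('c')

n(n+1)/2 = 13·14/2 = 91
Σ LCP = 0 + 1 + 2 + 1 + 2 + 0 + 2 + 1 + 2 + 1 + 2 + 0 + 1 = 15
distinct = 91 − 15 = 76

76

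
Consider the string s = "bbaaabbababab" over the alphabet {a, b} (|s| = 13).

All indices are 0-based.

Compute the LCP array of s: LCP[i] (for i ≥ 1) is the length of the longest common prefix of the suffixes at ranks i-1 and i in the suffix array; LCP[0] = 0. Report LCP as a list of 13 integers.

rank→(start, suffix):
  0 → (2, 'aaabbababab')
  1 → (3, 'aabbababab')
  2 → (11, 'ab')
  3 → (9, 'abab')
  4 → (7, 'ababab')
  5 → (4, 'abbababab')
  6 → (12, 'b')
  7 → (1, 'baaabbababab')
  8 → (10, 'bab')
  9 → (8, 'babab')
  10 → (6, 'bababab')
  11 → (0, 'bbaaabbababab')
  12 → (5, 'bbababab')

SA = [2, 3, 11, 9, 7, 4, 12, 1, 10, 8, 6, 0, 5]
rank  pair      lcp
   1  s[2:],s[3:]  2  'aa'
   2  s[3:],s[11:]  1  'a'
   3  s[11:],s[9:]  2  'ab'
   4  s[9:],s[7:]  4  'abab'
   5  s[7:],s[4:]  2  'ab'
   6  s[4:],s[12:]  0  ''
   7  s[12:],s[1:]  1  'b'
   8  s[1:],s[10:]  2  'ba'
   9  s[10:],s[8:]  3  'bab'
  10  s[8:],s[6:]  5  'babab'
  11  s[6:],s[0:]  1  'b'
  12  s[0:],s[5:]  3  'bba'

[0, 2, 1, 2, 4, 2, 0, 1, 2, 3, 5, 1, 3]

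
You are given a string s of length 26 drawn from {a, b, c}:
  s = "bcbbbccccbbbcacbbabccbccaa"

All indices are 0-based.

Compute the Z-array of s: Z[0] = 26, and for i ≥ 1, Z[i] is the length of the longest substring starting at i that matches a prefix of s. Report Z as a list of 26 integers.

Z[0]=26
i=1: i≥r, start 0; Z[1]=0
i=2: i≥r, start 0; Z[2]=1 extend→box=[2,3)
i=3: i≥r, start 0; Z[3]=1 extend→box=[3,4)
i=4: i≥r, start 0; Z[4]=2 extend→box=[4,6)
i=5: min(r-i=1, Z[1]=0)=0; Z[5]=0
i=6: i≥r, start 0; Z[6]=0
i=7: i≥r, start 0; Z[7]=0
i=8: i≥r, start 0; Z[8]=0
i=9: i≥r, start 0; Z[9]=1 extend→box=[9,10)
i=10: i≥r, start 0; Z[10]=1 extend→box=[10,11)
i=11: i≥r, start 0; Z[11]=2 extend→box=[11,13)
i=12: min(r-i=1, Z[1]=0)=0; Z[12]=0
i=13: i≥r, start 0; Z[13]=0
i=14: i≥r, start 0; Z[14]=0
i=15: i≥r, start 0; Z[15]=1 extend→box=[15,16)
i=16: i≥r, start 0; Z[16]=1 extend→box=[16,17)
i=17: i≥r, start 0; Z[17]=0
i=18: i≥r, start 0; Z[18]=2 extend→box=[18,20)
i=19: min(r-i=1, Z[1]=0)=0; Z[19]=0
i=20: i≥r, start 0; Z[20]=0
i=21: i≥r, start 0; Z[21]=2 extend→box=[21,23)
i=22: min(r-i=1, Z[1]=0)=0; Z[22]=0
i=23: i≥r, start 0; Z[23]=0
i=24: i≥r, start 0; Z[24]=0
i=25: i≥r, start 0; Z[25]=0

[26, 0, 1, 1, 2, 0, 0, 0, 0, 1, 1, 2, 0, 0, 0, 1, 1, 0, 2, 0, 0, 2, 0, 0, 0, 0]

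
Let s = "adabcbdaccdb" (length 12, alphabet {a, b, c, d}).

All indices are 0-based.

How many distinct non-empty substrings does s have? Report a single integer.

rank | idx | suffix
   0 |   2 | abcbdaccdb
   1 |   7 | accdb
   2 |   0 | adabcbdaccdb
   3 |  11 | b
   4 |   3 | bcbdaccdb
   5 |   5 | bdaccdb
   6 |   4 | cbdaccdb
   7 |   8 | ccdb
   8 |   9 | cdb
   9 |   1 | dabcbdaccdb
  10 |   6 | daccdb
  11 |  10 | db

SA = [2, 7, 0, 11, 3, 5, 4, 8, 9, 1, 6, 10]
i: (SA[i-1],SA[i]) lcp shared
  1: (2,7) 1 'a'
  2: (7,0) 1 'a'
  3: (0,11) 0 ''
  4: (11,3) 1 'b'
  5: (3,5) 1 'b'
  6: (5,4) 0 ''
  7: (4,8) 1 'c'
  8: (8,9) 1 'c'
  9: (9,1) 0 ''
  10: (1,6) 2 'da'
  11: (6,10) 1 'd'

n(n+1)/2 = 12·13/2 = 78
Σ LCP = 0 + 1 + 1 + 0 + 1 + 1 + 0 + 1 + 1 + 0 + 2 + 1 = 9
distinct = 78 − 9 = 69

69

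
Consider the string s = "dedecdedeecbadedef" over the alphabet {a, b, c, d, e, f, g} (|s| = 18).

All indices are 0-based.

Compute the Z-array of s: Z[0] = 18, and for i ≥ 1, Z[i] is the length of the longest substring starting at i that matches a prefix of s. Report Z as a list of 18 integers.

Z[0]=18
i=1: i≥r, start 0; Z[1]=0
i=2: i≥r, start 0; Z[2]=2 grow→box=[2,4)
i=3: min(r-i=1, Z[1]=0)=0; Z[3]=0
i=4: i≥r, start 0; Z[4]=0
i=5: i≥r, start 0; Z[5]=4 grow→box=[5,9)
i=6: min(r-i=3, Z[1]=0)=0; Z[6]=0
i=7: min(r-i=2, Z[2]=2)=2; Z[7]=2
i=8: min(r-i=1, Z[3]=0)=0; Z[8]=0
i=9: i≥r, start 0; Z[9]=0
i=10: i≥r, start 0; Z[10]=0
i=11: i≥r, start 0; Z[11]=0
i=12: i≥r, start 0; Z[12]=0
i=13: i≥r, start 0; Z[13]=4 grow→box=[13,17)
i=14: min(r-i=3, Z[1]=0)=0; Z[14]=0
i=15: min(r-i=2, Z[2]=2)=2; Z[15]=2
i=16: min(r-i=1, Z[3]=0)=0; Z[16]=0
i=17: i≥r, start 0; Z[17]=0

[18, 0, 2, 0, 0, 4, 0, 2, 0, 0, 0, 0, 0, 4, 0, 2, 0, 0]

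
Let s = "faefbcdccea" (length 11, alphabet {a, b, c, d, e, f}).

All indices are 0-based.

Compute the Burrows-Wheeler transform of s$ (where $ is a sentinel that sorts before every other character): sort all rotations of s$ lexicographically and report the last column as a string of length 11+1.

rank  rotation      last
    0  $faefbcdccea  a
    1  a$faefbcdcce  e
    2  aefbcdccea$f  f
    3  bcdccea$faef  f
    4  ccea$faefbcd  d
    5  cdccea$faefb  b
    6  cea$faefbcdc  c
    7  dccea$faefbc  c
    8  ea$faefbcdcc  c
    9  efbcdccea$fa  a
   10  faefbcdccea$  $
   11  fbcdccea$fae  e

aeffdbccca$e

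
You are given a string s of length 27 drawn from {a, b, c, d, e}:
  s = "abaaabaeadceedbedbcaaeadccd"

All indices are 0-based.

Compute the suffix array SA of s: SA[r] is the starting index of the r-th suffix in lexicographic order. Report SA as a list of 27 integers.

[2, 3, 19, 0, 4, 22, 8, 20, 6, 1, 5, 17, 14, 18, 24, 25, 10, 26, 16, 13, 23, 9, 21, 7, 15, 12, 11]

rank | idx | suffix
   0 |   2 | aaabaeadceedbedbcaaeadccd
   1 |   3 | aabaeadceedbedbcaaeadccd
   2 |  19 | aaeadccd
   3 |   0 | abaaabaeadceedbedbcaaeadccd
   4 |   4 | abaeadceedbedbcaaeadccd
   5 |  22 | adccd
   6 |   8 | adceedbedbcaaeadccd
   7 |  20 | aeadccd
   8 |   6 | aeadceedbedbcaaeadccd
   9 |   1 | baaabaeadceedbedbcaaeadccd
  10 |   5 | baeadceedbedbcaaeadccd
  11 |  17 | bcaaeadccd
  12 |  14 | bedbcaaeadccd
  13 |  18 | caaeadccd
  14 |  24 | ccd
  15 |  25 | cd
  16 |  10 | ceedbedbcaaeadccd
  17 |  26 | d
  18 |  16 | dbcaaeadccd
  19 |  13 | dbedbcaaeadccd
  20 |  23 | dccd
  21 |   9 | dceedbedbcaaeadccd
  22 |  21 | eadccd
  23 |   7 | eadceedbedbcaaeadccd
  24 |  15 | edbcaaeadccd
  25 |  12 | edbedbcaaeadccd
  26 |  11 | eedbedbcaaeadccd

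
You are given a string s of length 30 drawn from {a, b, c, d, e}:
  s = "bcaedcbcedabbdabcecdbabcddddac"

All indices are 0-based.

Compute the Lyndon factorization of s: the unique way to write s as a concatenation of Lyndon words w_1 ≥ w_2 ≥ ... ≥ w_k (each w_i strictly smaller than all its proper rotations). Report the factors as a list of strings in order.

emit factor 1: 'bc' (i=0, period=2)
emit factor 2: 'aedcbced' (i=2, period=8)
emit factor 3: 'abbdabcecdbabcddddac' (i=10, period=20)

["bc", "aedcbced", "abbdabcecdbabcddddac"]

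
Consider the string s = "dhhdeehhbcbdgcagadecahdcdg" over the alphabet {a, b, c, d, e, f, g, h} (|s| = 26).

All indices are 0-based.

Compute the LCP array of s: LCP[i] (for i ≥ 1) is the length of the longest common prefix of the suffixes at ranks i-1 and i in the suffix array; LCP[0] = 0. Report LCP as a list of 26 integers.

[0, 1, 1, 0, 1, 0, 2, 1, 1, 0, 1, 2, 1, 2, 1, 0, 1, 1, 0, 1, 1, 0, 1, 2, 1, 2]

rank→(start, suffix):
  0 → (16, 'adecahdcdg')
  1 → (14, 'agadecahdcdg')
  2 → (20, 'ahdcdg')
  3 → (8, 'bcbdgcagadecahdcdg')
  4 → (10, 'bdgcagadecahdcdg')
  5 → (13, 'cagadecahdcdg')
  6 → (19, 'cahdcdg')
  7 → (9, 'cbdgcagadecahdcdg')
  8 → (23, 'cdg')
  9 → (22, 'dcdg')
  10 → (17, 'decahdcdg')
  11 → (3, 'deehhbcbdgcagadecahdcdg')
  12 → (24, 'dg')
  13 → (11, 'dgcagadecahdcdg')
  14 → (0, 'dhhdeehhbcbdgcagadecahdcdg')
  15 → (18, 'ecahdcdg')
  16 → (4, 'eehhbcbdgcagadecahdcdg')
  17 → (5, 'ehhbcbdgcagadecahdcdg')
  18 → (25, 'g')
  19 → (15, 'gadecahdcdg')
  20 → (12, 'gcagadecahdcdg')
  21 → (7, 'hbcbdgcagadecahdcdg')
  22 → (21, 'hdcdg')
  23 → (2, 'hdeehhbcbdgcagadecahdcdg')
  24 → (6, 'hhbcbdgcagadecahdcdg')
  25 → (1, 'hhdeehhbcbdgcagadecahdcdg')

SA = [16, 14, 20, 8, 10, 13, 19, 9, 23, 22, 17, 3, 24, 11, 0, 18, 4, 5, 25, 15, 12, 7, 21, 2, 6, 1]
i: (SA[i-1],SA[i]) lcp shared
  1: (16,14) 1 'a'
  2: (14,20) 1 'a'
  3: (20,8) 0 ''
  4: (8,10) 1 'b'
  5: (10,13) 0 ''
  6: (13,19) 2 'ca'
  7: (19,9) 1 'c'
  8: (9,23) 1 'c'
  9: (23,22) 0 ''
  10: (22,17) 1 'd'
  11: (17,3) 2 'de'
  12: (3,24) 1 'd'
  13: (24,11) 2 'dg'
  14: (11,0) 1 'd'
  15: (0,18) 0 ''
  16: (18,4) 1 'e'
  17: (4,5) 1 'e'
  18: (5,25) 0 ''
  19: (25,15) 1 'g'
  20: (15,12) 1 'g'
  21: (12,7) 0 ''
  22: (7,21) 1 'h'
  23: (21,2) 2 'hd'
  24: (2,6) 1 'h'
  25: (6,1) 2 'hh'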